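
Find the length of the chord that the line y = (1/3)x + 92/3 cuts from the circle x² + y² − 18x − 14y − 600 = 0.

6√10

Centre (9, 7), r² = 730. Perpendicular distance d from centre to line = |80| / √10 = 80/√10.
Half the chord is √(r² − d²) = √(90), so the full chord is 6√10.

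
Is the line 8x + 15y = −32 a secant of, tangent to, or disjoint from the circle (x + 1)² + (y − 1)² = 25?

secant

d² = (8·(−1) + 15·1 − (−32))²/289 = 1521/289; r² = 25.
Since d² < r², the line cuts the circle twice.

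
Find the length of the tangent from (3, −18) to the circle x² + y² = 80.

Centre (0, 0), r² = 80. |PO|² = (3)² + (−18)² = 333.
Power of the point: PT² = |PO|² − r² = 253, so PT = √253.

√253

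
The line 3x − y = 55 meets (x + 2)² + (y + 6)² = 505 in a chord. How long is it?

9√10

Substitute y = 3x − 55:
10x² − 290x + 1900 = 0  ⟹  x² − 29x + 190 = 0
x = 19 or x = 10, giving (19, 2) and (10, −25).
Chord length = distance between (19, 2) and (10, −25) = √810 = 9√10.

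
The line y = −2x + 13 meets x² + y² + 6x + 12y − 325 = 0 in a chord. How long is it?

Express y = −2x + 13 and substitute into the circle:
5x² − 70x = 0  ⟹  x² − 14x = 0
x = 14 or x = 0, giving (14, −15) and (0, 13).
|(14, −15) − (0, 13)| = √((14)² + (−28)²) = 14√5.

14√5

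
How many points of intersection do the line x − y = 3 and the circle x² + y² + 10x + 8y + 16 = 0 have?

2

Substituting the line into the circle gives 2x² + 12x + 1 = 0.
Δ = 144 − 8 = 136.
Two real roots: the line is a secant.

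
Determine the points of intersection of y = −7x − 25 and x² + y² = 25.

Express y = −7x − 25 and substitute into the circle:
50x² + 350x + 600 = 0  ⟹  x² + 7x + 12 = 0
x = −3 or x = −4, giving (−3, −4) and (−4, 3).

(−4, 3) and (−3, −4)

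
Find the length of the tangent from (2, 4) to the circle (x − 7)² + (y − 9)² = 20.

√30

With centre O = (7, 9), |OP|² = 50 and r² = 20.
By the tangent–radius right angle, tangent length = √(|PO|² − r²) = √30.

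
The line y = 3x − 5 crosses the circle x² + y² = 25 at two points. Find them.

Substitute y = 3x − 5:
10x² − 30x = 0  ⟹  x² − 3x = 0
x = 3 or x = 0, giving (3, 4) and (0, −5).

(0, −5) and (3, 4)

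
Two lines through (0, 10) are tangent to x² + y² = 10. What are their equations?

3x − y = −10 and 3x + y = 10

Write the tangent as mx − y + (10 − m·(0)) = 0 and set its distance from the centre to √10:
(0m − (−10))² = 10(m² + 1)
m² − 9 = 0, so m = 3 or m = −3.
With m = 3: 3x − y = −10. With m = −3: 3x + y = 10.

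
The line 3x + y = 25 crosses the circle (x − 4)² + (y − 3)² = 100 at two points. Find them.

Substitute y = −3x + 25:
10x² − 140x + 400 = 0  ⟹  x² − 14x + 40 = 0
x = 10 or x = 4, giving (10, −5) and (4, 13).

(4, 13) and (10, −5)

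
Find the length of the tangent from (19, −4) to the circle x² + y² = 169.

The centre is (0, 0) and r = 13. The square of the distance from P to the centre is 361 + 16 = 377.
By the tangent–radius right angle, tangent length = √(|PO|² − r²) = √208 = 4√13.

4√13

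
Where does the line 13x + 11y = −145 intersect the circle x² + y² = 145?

(−12, 1) and (−1, −12)

From the line, y = (−145 − 13x)/11. Substituting:
290x² + 3770x + 3480 = 0  ⟹  x² + 13x + 12 = 0
x = −1 or x = −12, giving (−1, −12) and (−12, 1).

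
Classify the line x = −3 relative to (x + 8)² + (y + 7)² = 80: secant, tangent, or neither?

Substituting the line into the circle gives y² + 14y − 6 = 0.
Δ = 196 − (−24) = 220.
Two real roots: the line is a secant.

secant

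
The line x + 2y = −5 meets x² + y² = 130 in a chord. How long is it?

From the line, y = (−5 − x)/2. Substituting:
5x² + 10x − 495 = 0  ⟹  x² + 2x − 99 = 0
x = 9 or x = −11, giving (9, −7) and (−11, 3).
Chord length = distance between (9, −7) and (−11, 3) = √500 = 10√5.

10√5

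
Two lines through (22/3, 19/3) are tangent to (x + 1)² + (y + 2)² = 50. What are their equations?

7x − y = 45 and x − 7y = −37

Write the tangent as mx − y + (19/3 − m·(22/3)) = 0 and set its distance from the centre to 5√2:
[m·(−25/3) − (−25/3)]² = 50(m² + 1)
7m² − 50m + 7 = 0, so m = 7 or m = 1/7.
With m = 7: 7x − y = 45. With m = 1/7: x − 7y = −37.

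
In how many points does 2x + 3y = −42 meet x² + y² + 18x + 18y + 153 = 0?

2

Centre (−9, −9), r² = 9. Distance² from centre to line = (−3)²/13 = 9/13.
Since d² < r², the line cuts the circle twice.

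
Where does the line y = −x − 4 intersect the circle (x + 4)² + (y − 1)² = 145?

Express y = −x − 4 and substitute into the circle:
2x² + 18x − 104 = 0  ⟹  x² + 9x − 52 = 0
x = 4 or x = −13, giving (4, −8) and (−13, 9).

(−13, 9) and (4, −8)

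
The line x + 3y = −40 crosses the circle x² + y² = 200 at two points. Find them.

(−10, −10) and (2, −14)

Express y = (−40 − x)/3 and substitute into the circle:
10x² + 80x − 200 = 0  ⟹  x² + 8x − 20 = 0
x = 2 or x = −10, giving (2, −14) and (−10, −10).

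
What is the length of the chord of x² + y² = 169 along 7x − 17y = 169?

Substitute y = (−169 + 7x)/17:
338x² − 2366x − 20280 = 0  ⟹  x² − 7x − 60 = 0
x = 12 or x = −5, giving (12, −5) and (−5, −12).
|(12, −5) − (−5, −12)| = √((17)² + (7)²) = 13√2.

13√2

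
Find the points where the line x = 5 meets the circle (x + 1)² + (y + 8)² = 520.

(5, −30) and (5, 14)

The line gives x = 5. Substituting into the circle:
y² + 16y − 420 = 0
y = 14 or y = −30, giving (5, 14) and (5, −30).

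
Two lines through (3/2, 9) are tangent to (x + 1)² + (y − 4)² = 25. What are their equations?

y = 9 and 4x + 3y = 33

Let a tangent through (3/2, 9) have slope m. Its distance from (−1, 4) must equal 5:
[m·(−5/2) − (−5)]² = 25(m² + 1)
3m² + 4m = 0, so m = 0 or m = −4/3.
Through (3/2, 9) these give y = 9 and 4x + 3y = 33.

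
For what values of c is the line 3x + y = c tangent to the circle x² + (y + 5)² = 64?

c = −5 ± 8√10

Tangency holds when the distance from the centre (0, −5) to the line equals the radius 8:
|3·0 + 1·(−5) − c| / √10 = 8
|c − (−5)| = 8√10.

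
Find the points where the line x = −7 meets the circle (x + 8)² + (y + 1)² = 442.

The line gives x = −7. Substituting into the circle:
y² + 2y − 440 = 0
y = 20 or y = −22, giving (−7, 20) and (−7, −22).

(−7, −22) and (−7, 20)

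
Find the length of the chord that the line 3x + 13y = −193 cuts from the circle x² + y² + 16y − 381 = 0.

3√178

Centre (0, −8), r² = 445. Perpendicular distance d from centre to line = |89| / √178 = 89/√178.
Half the chord is √(r² − d²) = √(801/2), so the full chord is 3√178.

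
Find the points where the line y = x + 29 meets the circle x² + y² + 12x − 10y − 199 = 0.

(−22, 7) and (−8, 21)

From the line, y = x + 29. Substituting:
2x² + 60x + 352 = 0  ⟹  x² + 30x + 176 = 0
x = −8 or x = −22, giving (−8, 21) and (−22, 7).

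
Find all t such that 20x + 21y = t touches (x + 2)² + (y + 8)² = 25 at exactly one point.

t = −353 or t = −63

Tangency holds when the distance from the centre (−2, −8) to the line equals the radius 5:
|20·(−2) + 21·(−8) − t| / √841 = 5
|t − (−208)| = 5·29, so t = −63 or t = −353.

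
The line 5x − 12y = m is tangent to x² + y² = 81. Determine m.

The line touches the circle iff its distance from (0, 0) is 9:
|5·0 − 12·0 − m| / √169 = 9
|m| = 9·13, so m = 117 or m = −117.

m = −117 or m = 117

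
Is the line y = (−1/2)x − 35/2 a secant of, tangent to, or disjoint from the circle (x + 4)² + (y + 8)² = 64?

secant

d² = (1·(−4) + 2·(−8) − (−35))²/5 = 45; r² = 64.
Since d² < r², the line cuts the circle twice.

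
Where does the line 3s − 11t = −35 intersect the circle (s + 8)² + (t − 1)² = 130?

(−19, −2) and (3, 4)

Substitute t = (35 + 3s)/11:
130s² + 2080s − 7410 = 0  ⟹  s² + 16s − 57 = 0
s = 3 or s = −19, giving (3, 4) and (−19, −2).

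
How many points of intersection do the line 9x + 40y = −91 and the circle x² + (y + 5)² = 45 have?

Centre (0, −5), r² = 45. Distance² from centre to line = (−109)²/1681 = 11881/1681.
Since d² < r², the line cuts the circle twice.

2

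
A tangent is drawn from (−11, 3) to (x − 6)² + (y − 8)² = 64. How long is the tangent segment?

5√10

Centre (6, 8), r² = 64. |PO|² = (−17)² + (−5)² = 314.
The tangent meets the radius at right angles, so tangent² = |PO|² − r² = 314 − 64 = 250.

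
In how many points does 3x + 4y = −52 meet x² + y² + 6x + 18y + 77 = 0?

Substituting the line into the circle gives 25x² + 192x + 192 = 0.
Discriminant = (192)² − 4·25·(192) = 17664 > 0.
Two real roots: the line is a secant.

2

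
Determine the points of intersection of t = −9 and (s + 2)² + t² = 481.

From the line, t = −9. Substituting:
s² + 4s − 396 = 0
s = 18 or s = −22, giving (18, −9) and (−22, −9).

(−22, −9) and (18, −9)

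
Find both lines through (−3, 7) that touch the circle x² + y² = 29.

Let a tangent through (−3, 7) have slope m. Its distance from (0, 0) must equal √29:
(3m − (−7))² = 29(m² + 1)
10m² − 21m − 10 = 0, so m = 5/2 or m = −2/5.
Through (−3, 7) these give 5x − 2y = −29 and 2x + 5y = 29.

5x − 2y = −29 and 2x + 5y = 29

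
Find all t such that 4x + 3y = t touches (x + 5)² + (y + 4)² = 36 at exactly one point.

The line touches the circle iff its distance from (−5, −4) is 6:
|4·(−5) + 3·(−4) − t| / √25 = 6
|t − (−32)| = 6·5, so t = −2 or t = −62.

t = −62 or t = −2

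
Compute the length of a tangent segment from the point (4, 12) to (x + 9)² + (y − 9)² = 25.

3√17

Centre (−9, 9), r² = 25. |PO|² = (13)² + (3)² = 178.
The tangent meets the radius at right angles, so tangent² = |PO|² − r² = 178 − 25 = 153.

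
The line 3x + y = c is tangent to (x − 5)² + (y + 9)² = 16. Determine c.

The line touches the circle iff its distance from (5, −9) is 4:
|3·5 + 1·(−9) − c| / √10 = 4
|c − (6)| = 4√10.

c = 6 ± 4√10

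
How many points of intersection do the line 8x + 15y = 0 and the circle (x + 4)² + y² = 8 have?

2

Substituting the line into the circle gives 289x² + 1800x + 1800 = 0.
Δ = 3240000 − 2080800 = 1159200.
Two real roots: the line is a secant.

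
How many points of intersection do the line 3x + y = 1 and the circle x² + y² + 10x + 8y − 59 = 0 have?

2

d² = (3·(−5) + 1·(−4) − (1))²/10 = 40; r² = 100.
Since d² < r², the line cuts the circle twice.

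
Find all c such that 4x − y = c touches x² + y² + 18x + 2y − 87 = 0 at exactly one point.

c = −35 ± 13√17

The line touches the circle iff its distance from (−9, −1) is 13:
|4·(−9) − 1·(−1) − c| / √17 = 13
|c − (−35)| = 13√17.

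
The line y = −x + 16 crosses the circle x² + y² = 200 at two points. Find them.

Substitute y = −x + 16:
2x² − 32x + 56 = 0  ⟹  x² − 16x + 28 = 0
x = 14 or x = 2, giving (14, 2) and (2, 14).

(2, 14) and (14, 2)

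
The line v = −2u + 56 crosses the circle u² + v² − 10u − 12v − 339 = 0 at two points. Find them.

(17, 22) and (25, 6)

Express v = −2u + 56 and substitute into the circle:
5u² − 210u + 2125 = 0  ⟹  u² − 42u + 425 = 0
u = 25 or u = 17, giving (25, 6) and (17, 22).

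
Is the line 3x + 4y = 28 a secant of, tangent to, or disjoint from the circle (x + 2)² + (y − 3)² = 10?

Substituting the line into the circle gives 25x² − 32x + 160 = 0.
Discriminant = (−32)² − 4·25·(160) = −14976 < 0.
No real roots: the line does not meet the circle.

disjoint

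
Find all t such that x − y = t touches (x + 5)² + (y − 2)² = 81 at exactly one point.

Tangency holds when the distance from the centre (−5, 2) to the line equals the radius 9:
|1·(−5) − 1·2 − t| / √2 = 9
|t − (−7)| = 9√2.

t = −7 ± 9√2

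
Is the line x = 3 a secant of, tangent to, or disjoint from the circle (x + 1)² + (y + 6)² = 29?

d² = (1·(−1) + 0·(−6) − (3))² = 16; r² = 29.
Since d² < r², the line cuts the circle twice.

secant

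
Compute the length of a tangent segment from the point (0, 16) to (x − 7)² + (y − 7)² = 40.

The centre is (7, 7) and r = 2√10. The square of the distance from P to the centre is 49 + 81 = 130.
By the tangent–radius right angle, tangent length = √(|PO|² − r²) = √90 = 3√10.

3√10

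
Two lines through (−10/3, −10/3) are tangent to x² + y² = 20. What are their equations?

A line y − (−10/3) = m(x − (−10/3)) is tangent when its distance from (0, 0) is 2√5:
(10/3m − (10/3))² = 20(m² + 1)
2m² + 5m + 2 = 0, so m = −2 or m = −1/2.
With m = −2: 2x + y = −10. With m = −1/2: x + 2y = −10.

2x + y = −10 and x + 2y = −10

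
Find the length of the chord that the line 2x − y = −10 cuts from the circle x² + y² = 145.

10√5

The distance from (0, 0) to the line is 10/√5, and r² = 145.
Half the chord is √(r² − d²) = √(125), so the full chord is 10√5.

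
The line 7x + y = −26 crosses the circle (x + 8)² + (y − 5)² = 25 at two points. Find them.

Express y = −7x − 26 and substitute into the circle:
50x² + 450x + 1000 = 0  ⟹  x² + 9x + 20 = 0
x = −4 or x = −5, giving (−4, 2) and (−5, 9).

(−5, 9) and (−4, 2)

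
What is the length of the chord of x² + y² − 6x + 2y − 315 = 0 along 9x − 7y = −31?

Centre (3, −1), r² = 325. Perpendicular distance d from centre to line = |65| / √130 = 65/√130.
Half the chord is √(r² − d²) = √(585/2), so the full chord is 3√130.

3√130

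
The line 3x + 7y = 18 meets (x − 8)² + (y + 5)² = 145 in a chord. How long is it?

From the line, y = (18 − 3x)/7. Substituting:
58x² − 1102x − 1160 = 0  ⟹  x² − 19x − 20 = 0
x = 20 or x = −1, giving (20, −6) and (−1, 3).
Chord length = distance between (20, −6) and (−1, 3) = √522 = 3√58.

3√58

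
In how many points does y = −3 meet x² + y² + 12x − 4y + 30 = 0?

d² = (0·(−6) + 1·2 − (−3))² = 25; r² = 10.
Since d² > r², the line lies outside the circle.

0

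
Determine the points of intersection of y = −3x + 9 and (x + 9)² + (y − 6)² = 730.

(−8, 33) and (8, −15)

From the line, y = −3x + 9. Substituting:
10x² − 640 = 0  ⟹  x² − 64 = 0
x = 8 or x = −8, giving (8, −15) and (−8, 33).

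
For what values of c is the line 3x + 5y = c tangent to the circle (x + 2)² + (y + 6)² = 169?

Tangency holds when the distance from the centre (−2, −6) to the line equals the radius 13:
|3·(−2) + 5·(−6) − c| / √34 = 13
|c − (−36)| = 13√34.

c = −36 ± 13√34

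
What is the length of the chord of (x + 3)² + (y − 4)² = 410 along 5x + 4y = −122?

2√41

Express y = (−122 − 5x)/4 and substitute into the circle:
41x² + 1476x + 12628 = 0  ⟹  x² + 36x + 308 = 0
x = −14 or x = −22, giving (−14, −13) and (−22, −3).
Chord length = distance between (−14, −13) and (−22, −3) = √164 = 2√41.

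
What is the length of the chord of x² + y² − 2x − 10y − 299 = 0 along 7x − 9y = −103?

Substitute y = (103 + 7x)/9:
130x² + 650x − 22880 = 0  ⟹  x² + 5x − 176 = 0
x = 11 or x = −16, giving (11, 20) and (−16, −1).
|(11, 20) − (−16, −1)| = √((27)² + (21)²) = 3√130.

3√130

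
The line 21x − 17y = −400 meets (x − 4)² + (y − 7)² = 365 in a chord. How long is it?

Substitute y = (400 + 21x)/17:
730x² + 9490x − 21900 = 0  ⟹  x² + 13x − 30 = 0
x = 2 or x = −15, giving (2, 26) and (−15, 5).
|(2, 26) − (−15, 5)| = √((17)² + (21)²) = √730.

√730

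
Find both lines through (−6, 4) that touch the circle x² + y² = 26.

Let a tangent through (−6, 4) have slope m. Its distance from (0, 0) must equal √26:
(6m − (−4))² = 26(m² + 1)
5m² + 24m − 5 = 0, so m = 1/5 or m = −5.
Through (−6, 4) these give x − 5y = −26 and 5x + y = −26.

x − 5y = −26 and 5x + y = −26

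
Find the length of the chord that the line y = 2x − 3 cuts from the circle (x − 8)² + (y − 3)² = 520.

The distance from (8, 3) to the line is 10/√5, and r² = 520.
Chord = 2√(r² − d²) = 2·√(500) = 20√5.

20√5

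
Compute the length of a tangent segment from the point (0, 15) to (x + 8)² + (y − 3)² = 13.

√195

With centre O = (−8, 3), |OP|² = 208 and r² = 13.
The tangent meets the radius at right angles, so tangent² = |PO|² − r² = 208 − 13 = 195.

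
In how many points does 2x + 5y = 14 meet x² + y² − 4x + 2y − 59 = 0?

Substituting the line into the circle gives 29x² − 176x − 1139 = 0.
Discriminant = (−176)² − 4·29·(−1139) = 163100 > 0.
Two real roots: the line is a secant.

2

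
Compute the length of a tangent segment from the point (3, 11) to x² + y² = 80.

5√2

The centre is (0, 0) and r = 4√5. The square of the distance from P to the centre is 9 + 121 = 130.
Power of the point: PT² = |PO|² − r² = 50, so PT = 5√2.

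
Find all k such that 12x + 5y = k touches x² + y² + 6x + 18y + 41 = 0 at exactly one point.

Tangency holds when the distance from the centre (−3, −9) to the line equals the radius 7:
|12·(−3) + 5·(−9) − k| / √169 = 7
|k − (−81)| = 7·13, so k = 10 or k = −172.

k = −172 or k = 10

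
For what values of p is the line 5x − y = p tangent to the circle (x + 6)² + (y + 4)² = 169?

For a tangent, require d(centre, line) = r = 13.
|5·(−6) − 1·(−4) − p| / √26 = 13
|p − (−26)| = 13√26.

p = −26 ± 13√26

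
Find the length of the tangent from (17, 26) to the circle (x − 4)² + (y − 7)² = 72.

With centre O = (4, 7), |OP|² = 530 and r² = 72.
By the tangent–radius right angle, tangent length = √(|PO|² − r²) = √458.

√458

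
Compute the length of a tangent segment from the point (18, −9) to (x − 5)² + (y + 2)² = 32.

√186

Centre (5, −2), r² = 32. |PO|² = (13)² + (−7)² = 218.
By the tangent–radius right angle, tangent length = √(|PO|² − r²) = √186.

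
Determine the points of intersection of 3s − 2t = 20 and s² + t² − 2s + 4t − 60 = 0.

From the line, t = (−20 + 3s)/2. Substituting:
13s² − 104s = 0  ⟹  s² − 8s = 0
s = 8 or s = 0, giving (8, 2) and (0, −10).

(0, −10) and (8, 2)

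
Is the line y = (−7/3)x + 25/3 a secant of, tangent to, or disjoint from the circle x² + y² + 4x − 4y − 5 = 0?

Substituting the line into the circle gives 58x² − 230x + 280 = 0.
Δ = 52900 − 64960 = −12060.
No real roots: the line does not meet the circle.

disjoint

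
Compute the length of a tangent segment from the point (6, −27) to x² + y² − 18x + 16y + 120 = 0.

With centre O = (9, −8), |OP|² = 370 and r² = 25.
The tangent meets the radius at right angles, so tangent² = |PO|² − r² = 370 − 25 = 345.

√345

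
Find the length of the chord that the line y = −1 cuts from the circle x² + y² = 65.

Express y = −1 and substitute into the circle:
x² − 64 = 0
x = 8 or x = −8, giving (8, −1) and (−8, −1).
Chord length = distance between (8, −1) and (−8, −1) = √256 = 16.

16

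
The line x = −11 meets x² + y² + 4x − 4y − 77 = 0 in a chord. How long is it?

The distance from (−2, 2) to the line is 9, and r² = 85.
Chord = 2√(r² − d²) = 2·√(4) = 4.

4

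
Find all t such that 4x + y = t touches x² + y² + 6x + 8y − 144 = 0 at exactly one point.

The line touches the circle iff its distance from (−3, −4) is 13:
|4·(−3) + 1·(−4) − t| / √17 = 13
|t − (−16)| = 13√17.

t = −16 ± 13√17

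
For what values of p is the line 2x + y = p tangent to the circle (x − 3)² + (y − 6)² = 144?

p = 12 ± 12√5

The line touches the circle iff its distance from (3, 6) is 12:
|2·3 + 1·6 − p| / √5 = 12
|p − (12)| = 12√5.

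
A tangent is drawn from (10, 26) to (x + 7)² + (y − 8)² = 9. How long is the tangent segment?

The centre is (−7, 8) and r = 3. The square of the distance from P to the centre is 289 + 324 = 613.
The tangent meets the radius at right angles, so tangent² = |PO|² − r² = 613 − 9 = 604.

2√151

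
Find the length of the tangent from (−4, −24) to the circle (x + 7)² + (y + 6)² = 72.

3√29

With centre O = (−7, −6), |OP|² = 333 and r² = 72.
The tangent meets the radius at right angles, so tangent² = |PO|² − r² = 333 − 72 = 261.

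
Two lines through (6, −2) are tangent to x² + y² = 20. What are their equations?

Let a tangent through (6, −2) have slope m. Its distance from (0, 0) must equal 2√5:
[m·(−6) − (2)]² = 20(m² + 1)
2m² + 3m − 2 = 0, so m = −2 or m = 1/2.
Through (6, −2) these give 2x + y = 10 and x − 2y = 10.

2x + y = 10 and x − 2y = 10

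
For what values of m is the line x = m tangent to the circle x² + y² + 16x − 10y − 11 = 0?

m = −18 or m = 2

The line touches the circle iff its distance from (−8, 5) is 10:
|1·(−8) + 0·5 − m| / √1 = 10
|m − (−8)| = 10, so m = 2 or m = −18.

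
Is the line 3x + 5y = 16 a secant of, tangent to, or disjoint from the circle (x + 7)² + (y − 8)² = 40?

Centre (−7, 8), r² = 40. Distance² from centre to line = (3)²/34 = 9/34.
Since d² < r², the line cuts the circle twice.

secant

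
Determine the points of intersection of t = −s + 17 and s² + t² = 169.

(5, 12) and (12, 5)

Express t = −s + 17 and substitute into the circle:
2s² − 34s + 120 = 0  ⟹  s² − 17s + 60 = 0
s = 12 or s = 5, giving (12, 5) and (5, 12).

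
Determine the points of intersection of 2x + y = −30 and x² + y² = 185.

Substitute y = −2x − 30:
5x² + 120x + 715 = 0  ⟹  x² + 24x + 143 = 0
x = −11 or x = −13, giving (−11, −8) and (−13, −4).

(−13, −4) and (−11, −8)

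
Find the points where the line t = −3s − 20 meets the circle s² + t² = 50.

(−7, 1) and (−5, −5)

Express t = −3s − 20 and substitute into the circle:
10s² + 120s + 350 = 0  ⟹  s² + 12s + 35 = 0
s = −5 or s = −7, giving (−5, −5) and (−7, 1).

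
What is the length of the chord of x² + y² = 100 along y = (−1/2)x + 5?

Express y = (10 − x)/2 and substitute into the circle:
5x² − 20x − 300 = 0  ⟹  x² − 4x − 60 = 0
x = 10 or x = −6, giving (10, 0) and (−6, 8).
Chord length = distance between (10, 0) and (−6, 8) = √320 = 8√5.

8√5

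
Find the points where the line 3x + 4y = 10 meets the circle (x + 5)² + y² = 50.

Substitute y = (10 − 3x)/4:
25x² + 100x − 300 = 0  ⟹  x² + 4x − 12 = 0
x = 2 or x = −6, giving (2, 1) and (−6, 7).

(−6, 7) and (2, 1)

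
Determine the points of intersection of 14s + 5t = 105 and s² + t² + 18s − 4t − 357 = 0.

Substitute t = (105 − 14s)/5:
221s² − 2210s = 0  ⟹  s² − 10s = 0
s = 10 or s = 0, giving (10, −7) and (0, 21).

(0, 21) and (10, −7)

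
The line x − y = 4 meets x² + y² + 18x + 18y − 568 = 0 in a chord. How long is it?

Express y = x − 4 and substitute into the circle:
2x² + 28x − 624 = 0  ⟹  x² + 14x − 312 = 0
x = 12 or x = −26, giving (12, 8) and (−26, −30).
|(12, 8) − (−26, −30)| = √((38)² + (38)²) = 38√2.

38√2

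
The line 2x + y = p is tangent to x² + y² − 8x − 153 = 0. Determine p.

p = 8 ± 13√5

Tangency holds when the distance from the centre (4, 0) to the line equals the radius 13:
|2·4 + 1·0 − p| / √5 = 13
|p − (8)| = 13√5.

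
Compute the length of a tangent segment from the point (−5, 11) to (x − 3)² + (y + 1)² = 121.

The centre is (3, −1) and r = 11. The square of the distance from P to the centre is 64 + 144 = 208.
Power of the point: PT² = |PO|² − r² = 87, so PT = √87.

√87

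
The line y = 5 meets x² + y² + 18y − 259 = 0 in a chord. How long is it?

24

Express y = 5 and substitute into the circle:
x² − 144 = 0
x = 12 or x = −12, giving (12, 5) and (−12, 5).
|(12, 5) − (−12, 5)| = √((24)² + (0)²) = 24.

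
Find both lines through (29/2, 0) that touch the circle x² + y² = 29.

Write the tangent as mx − y + (0 − m·(29/2)) = 0 and set its distance from the centre to √29:
(−29/2m − (0))² = 29(m² + 1)
25m² − 4 = 0, so m = −2/5 or m = 2/5.
Through (29/2, 0) these give 2x + 5y = 29 and 2x − 5y = 29.

2x + 5y = 29 and 2x − 5y = 29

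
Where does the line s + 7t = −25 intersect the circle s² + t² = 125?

(−11, −2) and (10, −5)

From the line, t = (−25 − s)/7. Substituting:
50s² + 50s − 5500 = 0  ⟹  s² + s − 110 = 0
s = 10 or s = −11, giving (10, −5) and (−11, −2).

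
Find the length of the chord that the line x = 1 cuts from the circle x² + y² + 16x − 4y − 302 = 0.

34

The line gives x = 1. Substituting into the circle:
y² − 4y − 285 = 0
y = 19 or y = −15, giving (1, 19) and (1, −15).
|(1, 19) − (1, −15)| = √((0)² + (34)²) = 34.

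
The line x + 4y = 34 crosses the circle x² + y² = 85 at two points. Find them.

From the line, y = (34 − x)/4. Substituting:
17x² − 68x − 204 = 0  ⟹  x² − 4x − 12 = 0
x = 6 or x = −2, giving (6, 7) and (−2, 9).

(−2, 9) and (6, 7)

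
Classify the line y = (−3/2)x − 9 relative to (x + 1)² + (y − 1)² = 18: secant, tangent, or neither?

Substituting the line into the circle gives 13x² + 128x + 332 = 0.
Discriminant = (128)² − 4·13·(332) = −880 < 0.
No real roots: the line does not meet the circle.

neither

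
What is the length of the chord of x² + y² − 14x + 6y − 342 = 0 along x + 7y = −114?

The distance from (7, −3) to the line is 100/√50, and r² = 400.
Half the chord is √(r² − d²) = √(200), so the full chord is 20√2.

20√2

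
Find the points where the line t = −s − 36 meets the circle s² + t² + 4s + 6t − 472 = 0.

Substitute t = −s − 36:
2s² + 70s + 608 = 0  ⟹  s² + 35s + 304 = 0
s = −16 or s = −19, giving (−16, −20) and (−19, −17).

(−19, −17) and (−16, −20)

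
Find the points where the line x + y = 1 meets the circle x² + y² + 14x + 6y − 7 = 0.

(−3, 4) and (0, 1)

Express y = −x + 1 and substitute into the circle:
2x² + 6x = 0  ⟹  x² + 3x = 0
x = 0 or x = −3, giving (0, 1) and (−3, 4).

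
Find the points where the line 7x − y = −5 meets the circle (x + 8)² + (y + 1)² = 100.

Express y = 7x + 5 and substitute into the circle:
50x² + 100x = 0  ⟹  x² + 2x = 0
x = 0 or x = −2, giving (0, 5) and (−2, −9).

(−2, −9) and (0, 5)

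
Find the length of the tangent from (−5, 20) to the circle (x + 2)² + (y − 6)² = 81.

2√31

With centre O = (−2, 6), |OP|² = 205 and r² = 81.
By the tangent–radius right angle, tangent length = √(|PO|² − r²) = √124 = 2√31.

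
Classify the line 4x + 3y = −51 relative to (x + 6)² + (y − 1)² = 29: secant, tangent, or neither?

neither

Centre (−6, 1), r² = 29. Distance² from centre to line = (30)²/25 = 36.
Since d² > r², the line lies outside the circle.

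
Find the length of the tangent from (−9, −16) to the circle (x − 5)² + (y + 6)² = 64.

The centre is (5, −6) and r = 8. The square of the distance from P to the centre is 196 + 100 = 296.
By the tangent–radius right angle, tangent length = √(|PO|² − r²) = √232 = 2√58.

2√58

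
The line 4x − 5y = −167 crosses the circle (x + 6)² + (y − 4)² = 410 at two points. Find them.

(−23, 15) and (−13, 23)

From the line, y = (167 + 4x)/5. Substituting:
41x² + 1476x + 12259 = 0  ⟹  x² + 36x + 299 = 0
x = −13 or x = −23, giving (−13, 23) and (−23, 15).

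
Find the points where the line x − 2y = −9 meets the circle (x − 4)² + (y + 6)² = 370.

(−15, −3) and (13, 11)

Express y = (9 + x)/2 and substitute into the circle:
5x² + 10x − 975 = 0  ⟹  x² + 2x − 195 = 0
x = 13 or x = −15, giving (13, 11) and (−15, −3).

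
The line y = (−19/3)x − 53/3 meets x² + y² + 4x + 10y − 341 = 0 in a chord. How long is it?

2√370

From the line, y = (−53 − 19x)/3. Substituting:
370x² + 1480x − 1850 = 0  ⟹  x² + 4x − 5 = 0
x = 1 or x = −5, giving (1, −24) and (−5, 14).
Chord length = distance between (1, −24) and (−5, 14) = √1480 = 2√370.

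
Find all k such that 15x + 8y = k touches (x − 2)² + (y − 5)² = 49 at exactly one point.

The line touches the circle iff its distance from (2, 5) is 7:
|15·2 + 8·5 − k| / √289 = 7
|k − (70)| = 7·17, so k = 189 or k = −49.

k = −49 or k = 189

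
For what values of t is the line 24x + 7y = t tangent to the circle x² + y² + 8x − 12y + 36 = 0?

For a tangent, require d(centre, line) = r = 4.
|24·(−4) + 7·6 − t| / √625 = 4
|t − (−54)| = 4·25, so t = 46 or t = −154.

t = −154 or t = 46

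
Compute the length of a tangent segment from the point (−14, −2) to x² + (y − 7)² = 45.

2√58

With centre O = (0, 7), |OP|² = 277 and r² = 45.
The tangent meets the radius at right angles, so tangent² = |PO|² − r² = 277 − 45 = 232.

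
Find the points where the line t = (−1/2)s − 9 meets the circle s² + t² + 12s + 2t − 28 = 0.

(−14, −2) and (−2, −8)

From the line, t = (−18 − s)/2. Substituting:
5s² + 80s + 140 = 0  ⟹  s² + 16s + 28 = 0
s = −2 or s = −14, giving (−2, −8) and (−14, −2).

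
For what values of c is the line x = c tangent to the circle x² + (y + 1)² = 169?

c = −13 or c = 13

Tangency holds when the distance from the centre (0, −1) to the line equals the radius 13:
|1·0 + 0·(−1) − c| / √1 = 13
|c| = 13, so c = 13 or c = −13.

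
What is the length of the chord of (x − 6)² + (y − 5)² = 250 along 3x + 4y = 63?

Substitute y = (63 − 3x)/4:
25x² − 450x − 1575 = 0  ⟹  x² − 18x − 63 = 0
x = 21 or x = −3, giving (21, 0) and (−3, 18).
|(21, 0) − (−3, 18)| = √((24)² + (−18)²) = 30.

30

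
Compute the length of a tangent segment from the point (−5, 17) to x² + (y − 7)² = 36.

Centre (0, 7), r² = 36. |PO|² = (−5)² + (10)² = 125.
The tangent meets the radius at right angles, so tangent² = |PO|² − r² = 125 − 36 = 89.

√89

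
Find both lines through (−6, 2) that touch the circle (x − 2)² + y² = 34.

Let a tangent through (−6, 2) have slope m. Its distance from (2, 0) must equal √34:
(8m − (−2))² = 34(m² + 1)
15m² + 16m − 15 = 0, so m = −5/3 or m = 3/5.
Through (−6, 2) these give 5x + 3y = −24 and 3x − 5y = −28.

5x + 3y = −24 and 3x − 5y = −28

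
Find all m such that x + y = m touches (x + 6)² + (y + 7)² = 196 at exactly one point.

m = −13 ± 14√2

The line touches the circle iff its distance from (−6, −7) is 14:
|1·(−6) + 1·(−7) − m| / √2 = 14
|m − (−13)| = 14√2.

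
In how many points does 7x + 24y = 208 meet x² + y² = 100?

Substituting the line into the circle gives 625x² − 2912x − 14336 = 0.
Discriminant = (−2912)² − 4·625·(−14336) = 44319744 > 0.
Two real roots: the line is a secant.

2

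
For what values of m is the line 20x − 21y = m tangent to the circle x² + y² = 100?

m = −290 or m = 290

Tangency holds when the distance from the centre (0, 0) to the line equals the radius 10:
|20·0 − 21·0 − m| / √841 = 10
|m| = 10·29, so m = 290 or m = −290.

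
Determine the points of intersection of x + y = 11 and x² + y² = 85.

Substitute y = −x + 11:
2x² − 22x + 36 = 0  ⟹  x² − 11x + 18 = 0
x = 9 or x = 2, giving (9, 2) and (2, 9).

(2, 9) and (9, 2)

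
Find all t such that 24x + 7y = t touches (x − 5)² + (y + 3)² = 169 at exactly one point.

t = −226 or t = 424

Tangency holds when the distance from the centre (5, −3) to the line equals the radius 13:
|24·5 + 7·(−3) − t| / √625 = 13
|t − (99)| = 13·25, so t = 424 or t = −226.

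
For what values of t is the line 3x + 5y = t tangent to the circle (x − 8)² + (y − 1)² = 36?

The line touches the circle iff its distance from (8, 1) is 6:
|3·8 + 5·1 − t| / √34 = 6
|t − (29)| = 6√34.

t = 29 ± 6√34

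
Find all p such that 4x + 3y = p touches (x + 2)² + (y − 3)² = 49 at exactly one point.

The line touches the circle iff its distance from (−2, 3) is 7:
|4·(−2) + 3·3 − p| / √25 = 7
|p − (1)| = 7·5, so p = 36 or p = −34.

p = −34 or p = 36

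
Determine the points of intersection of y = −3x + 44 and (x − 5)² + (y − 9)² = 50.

Express y = −3x + 44 and substitute into the circle:
10x² − 220x + 1200 = 0  ⟹  x² − 22x + 120 = 0
x = 12 or x = 10, giving (12, 8) and (10, 14).

(10, 14) and (12, 8)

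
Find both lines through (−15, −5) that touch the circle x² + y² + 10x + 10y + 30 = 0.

x − 2y = −5 and x + 2y = −25

A line y − (−5) = m(x − (−15)) is tangent when its distance from (−5, −5) is 2√5:
(10m − (0))² = 20(m² + 1)
4m² − 1 = 0, so m = 1/2 or m = −1/2.
With m = 1/2: x − 2y = −5. With m = −1/2: x + 2y = −25.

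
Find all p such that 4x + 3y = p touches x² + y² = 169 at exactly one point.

For a tangent, require d(centre, line) = r = 13.
|4·0 + 3·0 − p| / √25 = 13
|p| = 13·5, so p = 65 or p = −65.

p = −65 or p = 65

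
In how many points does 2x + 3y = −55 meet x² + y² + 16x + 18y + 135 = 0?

d² = (2·(−8) + 3·(−9) − (−55))²/13 = 144/13; r² = 10.
Since d² > r², the line lies outside the circle.

0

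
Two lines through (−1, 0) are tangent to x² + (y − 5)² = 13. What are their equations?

Let a tangent through (−1, 0) have slope m. Its distance from (0, 5) must equal √13:
(1m − (5))² = 13(m² + 1)
6m² + 5m − 6 = 0, so m = 2/3 or m = −3/2.
Through (−1, 0) these give 2x − 3y = −2 and 3x + 2y = −3.

2x − 3y = −2 and 3x + 2y = −3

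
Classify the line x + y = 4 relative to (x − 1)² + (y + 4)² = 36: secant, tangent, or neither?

secant

d² = (1·1 + 1·(−4) − (4))²/2 = 49/2; r² = 36.
Since d² < r², the line cuts the circle twice.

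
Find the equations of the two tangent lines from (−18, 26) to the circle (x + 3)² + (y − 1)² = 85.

9x + 2y = −110 and 6x + 7y = 74

Write the tangent as mx − y + (26 − m·(−18)) = 0 and set its distance from the centre to √85:
[m·(15) − (−25)]² = 85(m² + 1)
14m² + 75m + 54 = 0, so m = −9/2 or m = −6/7.
With m = −9/2: 9x + 2y = −110. With m = −6/7: 6x + 7y = 74.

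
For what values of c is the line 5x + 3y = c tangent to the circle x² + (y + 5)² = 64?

Tangency holds when the distance from the centre (0, −5) to the line equals the radius 8:
|5·0 + 3·(−5) − c| / √34 = 8
|c − (−15)| = 8√34.

c = −15 ± 8√34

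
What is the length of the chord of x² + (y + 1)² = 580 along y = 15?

From the line, y = 15. Substituting:
x² − 324 = 0
x = 18 or x = −18, giving (18, 15) and (−18, 15).
Chord length = distance between (18, 15) and (−18, 15) = √1296 = 36.

36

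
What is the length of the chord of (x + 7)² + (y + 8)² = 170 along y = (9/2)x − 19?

2√85

Centre (−7, −8), r² = 170. Perpendicular distance d from centre to line = |−85| / √85 = 85/√85.
Chord = 2√(r² − d²) = 2·√(85) = 2√85.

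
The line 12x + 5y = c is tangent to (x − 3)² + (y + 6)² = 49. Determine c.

Tangency holds when the distance from the centre (3, −6) to the line equals the radius 7:
|12·3 + 5·(−6) − c| / √169 = 7
|c − (6)| = 7·13, so c = 97 or c = −85.

c = −85 or c = 97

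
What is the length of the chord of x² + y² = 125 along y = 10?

10

The distance from (0, 0) to the line is 10, and r² = 125.
Chord = 2√(r² − d²) = 2·√(25) = 10.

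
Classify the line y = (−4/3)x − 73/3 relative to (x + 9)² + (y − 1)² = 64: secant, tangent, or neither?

tangent

Centre (−9, 1), r² = 64. Distance² from centre to line = (40)²/25 = 64.
Since d² = r², the line is tangent.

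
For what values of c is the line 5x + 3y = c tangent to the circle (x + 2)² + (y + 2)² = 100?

Tangency holds when the distance from the centre (−2, −2) to the line equals the radius 10:
|5·(−2) + 3·(−2) − c| / √34 = 10
|c − (−16)| = 10√34.

c = −16 ± 10√34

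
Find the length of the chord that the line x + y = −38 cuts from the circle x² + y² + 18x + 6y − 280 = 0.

8√2

Centre (−9, −3), r² = 370. Perpendicular distance d from centre to line = |26| / √2 = 26/√2.
Chord = 2√(r² − d²) = 2·√(32) = 8√2.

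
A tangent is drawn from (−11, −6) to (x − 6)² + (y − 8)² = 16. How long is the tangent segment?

√469

Centre (6, 8), r² = 16. |PO|² = (−17)² + (−14)² = 485.
The tangent meets the radius at right angles, so tangent² = |PO|² − r² = 485 − 16 = 469.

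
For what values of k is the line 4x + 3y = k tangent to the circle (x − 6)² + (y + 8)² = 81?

k = −45 or k = 45

Tangency holds when the distance from the centre (6, −8) to the line equals the radius 9:
|4·6 + 3·(−8) − k| / √25 = 9
|k| = 9·5, so k = 45 or k = −45.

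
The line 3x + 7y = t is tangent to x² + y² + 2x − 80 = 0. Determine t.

The line touches the circle iff its distance from (−1, 0) is 9:
|3·(−1) + 7·0 − t| / √58 = 9
|t − (−3)| = 9√58.

t = −3 ± 9√58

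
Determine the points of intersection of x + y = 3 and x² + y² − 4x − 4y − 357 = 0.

From the line, y = −x + 3. Substituting:
2x² − 6x − 360 = 0  ⟹  x² − 3x − 180 = 0
x = 15 or x = −12, giving (15, −12) and (−12, 15).

(−12, 15) and (15, −12)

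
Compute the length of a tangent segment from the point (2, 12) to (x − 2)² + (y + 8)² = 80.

8√5

Centre (2, −8), r² = 80. |PO|² = (0)² + (20)² = 400.
The tangent meets the radius at right angles, so tangent² = |PO|² − r² = 400 − 80 = 320.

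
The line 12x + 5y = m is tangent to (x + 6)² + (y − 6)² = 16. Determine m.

The line touches the circle iff its distance from (−6, 6) is 4:
|12·(−6) + 5·6 − m| / √169 = 4
|m − (−42)| = 4·13, so m = 10 or m = −94.

m = −94 or m = 10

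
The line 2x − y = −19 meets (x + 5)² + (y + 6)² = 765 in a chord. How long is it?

24√5

Centre (−5, −6), r² = 765. Perpendicular distance d from centre to line = |15| / √5 = 15/√5.
Half the chord is √(r² − d²) = √(720), so the full chord is 24√5.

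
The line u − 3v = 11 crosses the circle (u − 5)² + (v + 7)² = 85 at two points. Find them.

(−4, −5) and (11, 0)

From the line, v = (−11 + u)/3. Substituting:
10u² − 70u − 440 = 0  ⟹  u² − 7u − 44 = 0
u = 11 or u = −4, giving (11, 0) and (−4, −5).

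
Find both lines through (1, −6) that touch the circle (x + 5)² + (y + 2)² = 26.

Write the tangent as mx − y + (−6 − m·(1)) = 0 and set its distance from the centre to √26:
[m·(−6) − (4)]² = 26(m² + 1)
5m² + 24m − 5 = 0, so m = −5 or m = 1/5.
Through (1, −6) these give 5x + y = −1 and x − 5y = 31.

5x + y = −1 and x − 5y = 31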